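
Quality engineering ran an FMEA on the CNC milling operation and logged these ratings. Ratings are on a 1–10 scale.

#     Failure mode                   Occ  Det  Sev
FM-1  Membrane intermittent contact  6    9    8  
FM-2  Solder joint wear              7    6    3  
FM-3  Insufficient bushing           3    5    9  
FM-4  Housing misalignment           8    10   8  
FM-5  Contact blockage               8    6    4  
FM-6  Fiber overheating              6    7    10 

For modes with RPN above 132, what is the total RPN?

1819

RPN = Severity × Occurrence × Detection:
  FM-1: 8 × 6 × 9 = 432
  FM-2: 3 × 7 × 6 = 126
  FM-3: 9 × 3 × 5 = 135
  FM-4: 8 × 8 × 10 = 640
  FM-5: 4 × 8 × 6 = 192
  FM-6: 10 × 6 × 7 = 420
RPN > 132: FM-1 (432), FM-3 (135), FM-4 (640), FM-5 (192), FM-6 (420).
Sum: 432 + 135 + 640 + 192 + 420 = 1819.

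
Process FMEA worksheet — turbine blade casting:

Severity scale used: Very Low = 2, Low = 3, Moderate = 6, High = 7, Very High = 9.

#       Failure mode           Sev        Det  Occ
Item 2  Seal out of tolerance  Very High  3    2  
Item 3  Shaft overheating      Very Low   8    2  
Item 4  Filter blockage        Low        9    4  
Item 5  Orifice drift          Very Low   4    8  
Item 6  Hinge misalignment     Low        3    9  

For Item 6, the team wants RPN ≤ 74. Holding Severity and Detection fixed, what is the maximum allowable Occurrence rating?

Item 6: S=3, O=9, D=3 → current RPN = 81.
Fixed product = 9. Need 9 × O ≤ 74, so O ≤ 74/9 = 8.22.
Maximum integer Occurrence rating = 8 (gives RPN 72; O=9 would give 81 > 74).

8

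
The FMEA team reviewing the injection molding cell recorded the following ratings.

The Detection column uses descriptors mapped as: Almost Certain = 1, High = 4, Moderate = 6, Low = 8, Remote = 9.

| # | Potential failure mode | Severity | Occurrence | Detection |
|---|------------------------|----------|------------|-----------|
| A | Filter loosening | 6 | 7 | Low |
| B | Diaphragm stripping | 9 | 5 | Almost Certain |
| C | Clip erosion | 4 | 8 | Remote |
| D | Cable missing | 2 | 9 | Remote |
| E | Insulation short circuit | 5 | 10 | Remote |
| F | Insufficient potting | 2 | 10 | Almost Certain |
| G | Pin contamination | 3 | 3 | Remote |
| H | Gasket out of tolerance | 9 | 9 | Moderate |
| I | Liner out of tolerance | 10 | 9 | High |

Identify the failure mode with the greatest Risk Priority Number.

H

RPN = Severity × Occurrence × Detection:
  A: 6 × 7 × 8 = 336
  B: 9 × 5 × 1 = 45
  C: 4 × 8 × 9 = 288
  D: 2 × 9 × 9 = 162
  E: 5 × 10 × 9 = 450
  F: 2 × 10 × 1 = 20
  G: 3 × 3 × 9 = 81
  H: 9 × 9 × 6 = 486
  I: 10 × 9 × 4 = 360
Highest RPN is 486 → H.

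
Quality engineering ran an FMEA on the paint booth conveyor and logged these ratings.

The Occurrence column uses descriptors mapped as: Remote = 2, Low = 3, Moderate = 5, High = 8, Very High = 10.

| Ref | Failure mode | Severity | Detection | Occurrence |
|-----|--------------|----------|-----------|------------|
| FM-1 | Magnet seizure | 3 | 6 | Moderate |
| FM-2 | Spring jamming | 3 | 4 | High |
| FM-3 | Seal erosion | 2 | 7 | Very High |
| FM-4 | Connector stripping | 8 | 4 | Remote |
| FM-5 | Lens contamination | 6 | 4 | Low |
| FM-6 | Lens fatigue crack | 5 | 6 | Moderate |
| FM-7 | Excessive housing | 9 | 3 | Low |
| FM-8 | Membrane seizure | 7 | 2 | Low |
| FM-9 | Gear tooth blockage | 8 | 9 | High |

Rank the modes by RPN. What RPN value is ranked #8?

64

RPN = Severity × Occurrence × Detection:
  FM-1: 3 × 5 × 6 = 90
  FM-2: 3 × 8 × 4 = 96
  FM-3: 2 × 10 × 7 = 140
  FM-4: 8 × 2 × 4 = 64
  FM-5: 6 × 3 × 4 = 72
  FM-6: 5 × 5 × 6 = 150
  FM-7: 9 × 3 × 3 = 81
  FM-8: 7 × 3 × 2 = 42
  FM-9: 8 × 8 × 9 = 576
Sorted descending: 576, 150, 140, 96, 90, 81, 72, 64, 42.
The eighth-highest RPN is 64 (FM-4).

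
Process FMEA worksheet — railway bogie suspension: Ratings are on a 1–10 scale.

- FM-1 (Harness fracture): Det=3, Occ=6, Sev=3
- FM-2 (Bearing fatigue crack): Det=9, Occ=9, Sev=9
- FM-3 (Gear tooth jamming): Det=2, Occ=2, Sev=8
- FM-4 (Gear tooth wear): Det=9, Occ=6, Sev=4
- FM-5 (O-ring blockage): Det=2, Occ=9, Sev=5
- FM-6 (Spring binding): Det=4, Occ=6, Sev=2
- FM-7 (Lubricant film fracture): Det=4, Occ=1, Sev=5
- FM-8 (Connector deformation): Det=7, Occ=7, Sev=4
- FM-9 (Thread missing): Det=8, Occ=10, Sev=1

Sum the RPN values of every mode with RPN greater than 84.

1231

RPN = Severity × Occurrence × Detection:
  FM-1: 3 × 6 × 3 = 54
  FM-2: 9 × 9 × 9 = 729
  FM-3: 8 × 2 × 2 = 32
  FM-4: 4 × 6 × 9 = 216
  FM-5: 5 × 9 × 2 = 90
  FM-6: 2 × 6 × 4 = 48
  FM-7: 5 × 1 × 4 = 20
  FM-8: 4 × 7 × 7 = 196
  FM-9: 1 × 10 × 8 = 80
RPN > 84: FM-2 (729), FM-4 (216), FM-5 (90), FM-8 (196).
Sum: 729 + 216 + 90 + 196 = 1231.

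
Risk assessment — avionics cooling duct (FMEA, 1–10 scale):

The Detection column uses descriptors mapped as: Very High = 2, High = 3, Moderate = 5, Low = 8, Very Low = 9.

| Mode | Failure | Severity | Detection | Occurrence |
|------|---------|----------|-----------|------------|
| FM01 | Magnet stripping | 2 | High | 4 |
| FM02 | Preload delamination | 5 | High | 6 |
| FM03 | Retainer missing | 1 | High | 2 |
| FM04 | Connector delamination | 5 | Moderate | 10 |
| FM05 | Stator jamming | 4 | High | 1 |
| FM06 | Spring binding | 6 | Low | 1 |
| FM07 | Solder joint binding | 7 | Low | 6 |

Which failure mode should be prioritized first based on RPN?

FM07

RPN = Severity × Occurrence × Detection:
  FM01: 2 × 4 × 3 = 24
  FM02: 5 × 6 × 3 = 90
  FM03: 1 × 2 × 3 = 6
  FM04: 5 × 10 × 5 = 250
  FM05: 4 × 1 × 3 = 12
  FM06: 6 × 1 × 8 = 48
  FM07: 7 × 6 × 8 = 336
Highest RPN is 336 → FM07.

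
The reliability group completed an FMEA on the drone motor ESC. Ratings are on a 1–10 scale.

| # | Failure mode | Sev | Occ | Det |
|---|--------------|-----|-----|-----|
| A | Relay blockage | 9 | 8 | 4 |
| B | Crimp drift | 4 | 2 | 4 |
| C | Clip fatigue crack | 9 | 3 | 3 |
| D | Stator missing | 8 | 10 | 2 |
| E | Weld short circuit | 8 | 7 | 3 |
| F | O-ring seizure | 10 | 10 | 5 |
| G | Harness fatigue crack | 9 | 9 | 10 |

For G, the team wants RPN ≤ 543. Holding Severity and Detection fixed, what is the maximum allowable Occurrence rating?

6

G: S=9, O=9, D=10 → current RPN = 810.
Fixed product = 90. Need 90 × O ≤ 543, so O ≤ 543/90 = 6.03.
Maximum integer Occurrence rating = 6 (gives RPN 540; O=7 would give 630 > 543).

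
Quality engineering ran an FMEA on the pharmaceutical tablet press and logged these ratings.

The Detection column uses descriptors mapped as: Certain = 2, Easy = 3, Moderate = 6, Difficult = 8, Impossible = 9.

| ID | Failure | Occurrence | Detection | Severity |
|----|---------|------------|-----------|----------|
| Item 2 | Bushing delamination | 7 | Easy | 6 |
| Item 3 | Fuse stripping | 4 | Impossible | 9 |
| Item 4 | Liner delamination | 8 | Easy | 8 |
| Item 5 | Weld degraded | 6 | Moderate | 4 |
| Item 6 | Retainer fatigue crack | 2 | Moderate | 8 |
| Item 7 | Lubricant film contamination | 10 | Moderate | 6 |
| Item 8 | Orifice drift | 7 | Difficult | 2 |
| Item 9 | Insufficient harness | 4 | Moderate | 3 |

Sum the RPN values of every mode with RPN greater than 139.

RPN = Severity × Occurrence × Detection:
  Item 2: 6 × 7 × 3 = 126
  Item 3: 9 × 4 × 9 = 324
  Item 4: 8 × 8 × 3 = 192
  Item 5: 4 × 6 × 6 = 144
  Item 6: 8 × 2 × 6 = 96
  Item 7: 6 × 10 × 6 = 360
  Item 8: 2 × 7 × 8 = 112
  Item 9: 3 × 4 × 6 = 72
RPN > 139: Item 3 (324), Item 4 (192), Item 5 (144), Item 7 (360).
Sum: 324 + 192 + 144 + 360 = 1020.

1020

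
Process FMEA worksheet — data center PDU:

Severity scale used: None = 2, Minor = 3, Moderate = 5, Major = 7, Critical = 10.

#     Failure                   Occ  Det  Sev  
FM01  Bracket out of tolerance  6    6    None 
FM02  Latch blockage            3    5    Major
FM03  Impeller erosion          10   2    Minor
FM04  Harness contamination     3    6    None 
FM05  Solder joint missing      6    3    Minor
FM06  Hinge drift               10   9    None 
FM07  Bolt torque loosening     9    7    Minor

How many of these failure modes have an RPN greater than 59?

RPN = Severity × Occurrence × Detection:
  FM01: 2 × 6 × 6 = 72
  FM02: 7 × 3 × 5 = 105
  FM03: 3 × 10 × 2 = 60
  FM04: 2 × 3 × 6 = 36
  FM05: 3 × 6 × 3 = 54
  FM06: 2 × 10 × 9 = 180
  FM07: 3 × 9 × 7 = 189
Modes with RPN > 59: FM01 (72), FM02 (105), FM03 (60), FM06 (180), FM07 (189) → 5.

5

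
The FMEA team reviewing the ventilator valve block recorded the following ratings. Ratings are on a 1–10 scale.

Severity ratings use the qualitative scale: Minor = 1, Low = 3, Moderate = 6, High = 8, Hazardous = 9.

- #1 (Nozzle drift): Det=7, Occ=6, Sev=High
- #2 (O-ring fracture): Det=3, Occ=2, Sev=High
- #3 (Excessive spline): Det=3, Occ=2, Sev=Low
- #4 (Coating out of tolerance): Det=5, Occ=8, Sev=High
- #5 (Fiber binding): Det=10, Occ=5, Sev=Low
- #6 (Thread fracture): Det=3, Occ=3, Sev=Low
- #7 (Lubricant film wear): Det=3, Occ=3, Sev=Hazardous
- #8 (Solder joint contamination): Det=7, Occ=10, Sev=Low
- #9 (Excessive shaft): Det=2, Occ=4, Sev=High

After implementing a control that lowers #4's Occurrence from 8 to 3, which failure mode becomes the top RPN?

RPN = Severity × Occurrence × Detection:
  #1: 8 × 6 × 7 = 336
  #2: 8 × 2 × 3 = 48
  #3: 3 × 2 × 3 = 18
  #4: 8 × 8 × 5 = 320
  #5: 3 × 5 × 10 = 150
  #6: 3 × 3 × 3 = 27
  #7: 9 × 3 × 3 = 81
  #8: 3 × 10 × 7 = 210
  #9: 8 × 4 × 2 = 64
After action: #4 → 8 × 3 × 5 = 120.
Revised RPNs: #1=336, #8=210, #5=150, #4=120, #7=81, #9=64, #2=48, #6=27, #3=18.
Highest is now #1 (336).

#1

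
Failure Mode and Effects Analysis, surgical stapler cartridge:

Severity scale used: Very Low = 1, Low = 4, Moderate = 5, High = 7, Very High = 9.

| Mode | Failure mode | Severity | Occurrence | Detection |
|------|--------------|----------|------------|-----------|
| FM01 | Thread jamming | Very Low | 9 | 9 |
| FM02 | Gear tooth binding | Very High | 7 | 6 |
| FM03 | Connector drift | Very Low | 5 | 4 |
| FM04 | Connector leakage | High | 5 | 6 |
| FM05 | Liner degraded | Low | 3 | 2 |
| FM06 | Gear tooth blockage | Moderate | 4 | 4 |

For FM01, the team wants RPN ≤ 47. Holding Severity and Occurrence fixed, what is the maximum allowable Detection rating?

FM01: S=1, O=9, D=9 → current RPN = 81.
Fixed product = 9. Need 9 × D ≤ 47, so D ≤ 47/9 = 5.22.
Maximum integer Detection rating = 5 (gives RPN 45; D=6 would give 54 > 47).

5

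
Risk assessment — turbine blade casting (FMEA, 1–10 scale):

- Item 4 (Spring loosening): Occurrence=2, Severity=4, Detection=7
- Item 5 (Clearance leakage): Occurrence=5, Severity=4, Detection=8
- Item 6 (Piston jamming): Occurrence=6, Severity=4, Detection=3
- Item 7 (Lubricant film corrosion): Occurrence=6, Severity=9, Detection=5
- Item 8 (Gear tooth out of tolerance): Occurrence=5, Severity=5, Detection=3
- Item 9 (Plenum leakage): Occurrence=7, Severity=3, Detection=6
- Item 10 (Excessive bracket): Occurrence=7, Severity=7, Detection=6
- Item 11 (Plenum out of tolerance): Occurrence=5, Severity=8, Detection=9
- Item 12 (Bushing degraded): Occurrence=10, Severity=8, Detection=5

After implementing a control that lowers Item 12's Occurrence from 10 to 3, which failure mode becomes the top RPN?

Item 11

RPN = Severity × Occurrence × Detection:
  Item 4: 4 × 2 × 7 = 56
  Item 5: 4 × 5 × 8 = 160
  Item 6: 4 × 6 × 3 = 72
  Item 7: 9 × 6 × 5 = 270
  Item 8: 5 × 5 × 3 = 75
  Item 9: 3 × 7 × 6 = 126
  Item 10: 7 × 7 × 6 = 294
  Item 11: 8 × 5 × 9 = 360
  Item 12: 8 × 10 × 5 = 400
After action: Item 12 → 8 × 3 × 5 = 120.
Revised RPNs: Item 11=360, Item 10=294, Item 7=270, Item 5=160, Item 9=126, Item 12=120, Item 8=75, Item 6=72, Item 4=56.
Highest is now Item 11 (360).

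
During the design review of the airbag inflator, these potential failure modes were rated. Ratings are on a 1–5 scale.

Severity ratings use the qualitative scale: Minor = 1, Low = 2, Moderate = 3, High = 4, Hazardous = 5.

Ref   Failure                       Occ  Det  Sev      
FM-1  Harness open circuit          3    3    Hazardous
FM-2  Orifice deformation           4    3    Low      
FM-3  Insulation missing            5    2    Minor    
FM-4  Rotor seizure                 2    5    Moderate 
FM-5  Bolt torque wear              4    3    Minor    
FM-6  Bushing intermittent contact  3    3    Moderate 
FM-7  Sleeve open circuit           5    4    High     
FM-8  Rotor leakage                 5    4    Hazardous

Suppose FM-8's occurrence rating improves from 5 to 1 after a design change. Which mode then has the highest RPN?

RPN = Severity × Occurrence × Detection:
  FM-1: 5 × 3 × 3 = 45
  FM-2: 2 × 4 × 3 = 24
  FM-3: 1 × 5 × 2 = 10
  FM-4: 3 × 2 × 5 = 30
  FM-5: 1 × 4 × 3 = 12
  FM-6: 3 × 3 × 3 = 27
  FM-7: 4 × 5 × 4 = 80
  FM-8: 5 × 5 × 4 = 100
After action: FM-8 → 5 × 1 × 4 = 20.
Revised RPNs: FM-7=80, FM-1=45, FM-4=30, FM-6=27, FM-2=24, FM-8=20, FM-5=12, FM-3=10.
Highest is now FM-7 (80).

FM-7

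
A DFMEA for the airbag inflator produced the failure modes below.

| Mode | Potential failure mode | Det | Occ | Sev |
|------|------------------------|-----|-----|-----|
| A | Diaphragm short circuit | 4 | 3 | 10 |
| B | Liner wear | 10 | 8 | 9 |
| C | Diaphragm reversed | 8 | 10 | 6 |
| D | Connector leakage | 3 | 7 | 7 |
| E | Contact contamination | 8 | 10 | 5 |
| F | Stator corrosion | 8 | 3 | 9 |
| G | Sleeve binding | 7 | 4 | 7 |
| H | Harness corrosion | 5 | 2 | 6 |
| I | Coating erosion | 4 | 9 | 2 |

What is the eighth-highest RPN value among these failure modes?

72

RPN = Severity × Occurrence × Detection:
  A: 10 × 3 × 4 = 120
  B: 9 × 8 × 10 = 720
  C: 6 × 10 × 8 = 480
  D: 7 × 7 × 3 = 147
  E: 5 × 10 × 8 = 400
  F: 9 × 3 × 8 = 216
  G: 7 × 4 × 7 = 196
  H: 6 × 2 × 5 = 60
  I: 2 × 9 × 4 = 72
Sorted descending: 720, 480, 400, 216, 196, 147, 120, 72, 60.
The eighth-highest RPN is 72 (I).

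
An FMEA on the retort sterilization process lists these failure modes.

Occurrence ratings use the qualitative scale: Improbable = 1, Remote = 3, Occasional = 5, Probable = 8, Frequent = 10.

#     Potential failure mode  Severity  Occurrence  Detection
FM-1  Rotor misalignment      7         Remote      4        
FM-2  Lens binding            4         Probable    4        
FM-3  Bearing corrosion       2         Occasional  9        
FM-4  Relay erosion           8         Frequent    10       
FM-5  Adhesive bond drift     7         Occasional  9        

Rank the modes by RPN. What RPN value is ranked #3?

RPN = Severity × Occurrence × Detection:
  FM-1: 7 × 3 × 4 = 84
  FM-2: 4 × 8 × 4 = 128
  FM-3: 2 × 5 × 9 = 90
  FM-4: 8 × 10 × 10 = 800
  FM-5: 7 × 5 × 9 = 315
Sorted descending: 800, 315, 128, 90, 84.
The third-highest RPN is 128 (FM-2).

128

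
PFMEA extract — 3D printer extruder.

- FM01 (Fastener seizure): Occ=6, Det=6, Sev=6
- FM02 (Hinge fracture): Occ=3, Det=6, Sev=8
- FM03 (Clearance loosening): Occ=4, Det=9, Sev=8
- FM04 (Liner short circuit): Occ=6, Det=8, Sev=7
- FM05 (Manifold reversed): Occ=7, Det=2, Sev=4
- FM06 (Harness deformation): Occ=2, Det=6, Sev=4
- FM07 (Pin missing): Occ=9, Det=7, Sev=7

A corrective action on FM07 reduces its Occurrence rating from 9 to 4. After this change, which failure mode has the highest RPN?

FM04

RPN = Severity × Occurrence × Detection:
  FM01: 6 × 6 × 6 = 216
  FM02: 8 × 3 × 6 = 144
  FM03: 8 × 4 × 9 = 288
  FM04: 7 × 6 × 8 = 336
  FM05: 4 × 7 × 2 = 56
  FM06: 4 × 2 × 6 = 48
  FM07: 7 × 9 × 7 = 441
After action: FM07 → 7 × 4 × 7 = 196.
Revised RPNs: FM04=336, FM03=288, FM01=216, FM07=196, FM02=144, FM05=56, FM06=48.
Highest is now FM04 (336).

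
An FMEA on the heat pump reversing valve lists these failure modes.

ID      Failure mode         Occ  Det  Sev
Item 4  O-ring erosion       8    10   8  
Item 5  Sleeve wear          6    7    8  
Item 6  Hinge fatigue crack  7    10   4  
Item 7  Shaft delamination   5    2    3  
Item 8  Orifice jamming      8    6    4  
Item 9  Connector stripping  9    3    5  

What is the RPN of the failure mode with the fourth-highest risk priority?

RPN = Severity × Occurrence × Detection:
  Item 4: 8 × 8 × 10 = 640
  Item 5: 8 × 6 × 7 = 336
  Item 6: 4 × 7 × 10 = 280
  Item 7: 3 × 5 × 2 = 30
  Item 8: 4 × 8 × 6 = 192
  Item 9: 5 × 9 × 3 = 135
Sorted descending: 640, 336, 280, 192, 135, 30.
The fourth-highest RPN is 192 (Item 8).

192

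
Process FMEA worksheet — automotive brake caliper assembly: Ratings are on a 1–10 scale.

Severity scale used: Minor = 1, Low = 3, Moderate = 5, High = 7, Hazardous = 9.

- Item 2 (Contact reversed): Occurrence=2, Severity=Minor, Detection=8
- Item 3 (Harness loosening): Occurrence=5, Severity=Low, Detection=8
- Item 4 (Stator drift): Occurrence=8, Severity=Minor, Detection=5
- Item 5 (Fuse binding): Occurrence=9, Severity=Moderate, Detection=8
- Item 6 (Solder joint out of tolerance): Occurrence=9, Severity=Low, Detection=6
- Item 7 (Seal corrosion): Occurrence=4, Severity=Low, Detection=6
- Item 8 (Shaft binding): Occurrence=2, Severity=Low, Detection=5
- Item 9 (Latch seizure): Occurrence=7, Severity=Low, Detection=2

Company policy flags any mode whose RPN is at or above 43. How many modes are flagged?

4

RPN = Severity × Occurrence × Detection:
  Item 2: 1 × 2 × 8 = 16
  Item 3: 3 × 5 × 8 = 120
  Item 4: 1 × 8 × 5 = 40
  Item 5: 5 × 9 × 8 = 360
  Item 6: 3 × 9 × 6 = 162
  Item 7: 3 × 4 × 6 = 72
  Item 8: 3 × 2 × 5 = 30
  Item 9: 3 × 7 × 2 = 42
Modes with RPN ≥ 43: Item 3 (120), Item 5 (360), Item 6 (162), Item 7 (72) → 4.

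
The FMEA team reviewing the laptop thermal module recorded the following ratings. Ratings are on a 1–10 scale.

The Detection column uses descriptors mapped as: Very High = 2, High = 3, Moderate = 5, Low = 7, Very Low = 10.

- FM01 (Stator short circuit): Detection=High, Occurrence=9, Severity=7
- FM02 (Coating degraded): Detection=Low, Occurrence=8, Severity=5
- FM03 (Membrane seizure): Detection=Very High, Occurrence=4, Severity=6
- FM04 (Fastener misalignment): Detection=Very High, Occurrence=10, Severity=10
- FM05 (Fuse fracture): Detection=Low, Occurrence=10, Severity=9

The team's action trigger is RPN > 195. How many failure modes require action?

RPN = Severity × Occurrence × Detection:
  FM01: 7 × 9 × 3 = 189
  FM02: 5 × 8 × 7 = 280
  FM03: 6 × 4 × 2 = 48
  FM04: 10 × 10 × 2 = 200
  FM05: 9 × 10 × 7 = 630
Modes with RPN > 195: FM02 (280), FM04 (200), FM05 (630) → 3.

3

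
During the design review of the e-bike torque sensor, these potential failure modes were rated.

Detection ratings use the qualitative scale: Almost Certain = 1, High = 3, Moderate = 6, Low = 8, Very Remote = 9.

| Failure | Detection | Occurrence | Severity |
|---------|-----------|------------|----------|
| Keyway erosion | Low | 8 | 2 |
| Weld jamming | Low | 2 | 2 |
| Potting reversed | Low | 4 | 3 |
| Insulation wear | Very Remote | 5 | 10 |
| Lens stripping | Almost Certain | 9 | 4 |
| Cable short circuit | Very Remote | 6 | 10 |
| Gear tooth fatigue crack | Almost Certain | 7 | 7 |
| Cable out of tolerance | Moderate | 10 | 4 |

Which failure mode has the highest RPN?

RPN = Severity × Occurrence × Detection:
  Keyway erosion: 2 × 8 × 8 = 128
  Weld jamming: 2 × 2 × 8 = 32
  Potting reversed: 3 × 4 × 8 = 96
  Insulation wear: 10 × 5 × 9 = 450
  Lens stripping: 4 × 9 × 1 = 36
  Cable short circuit: 10 × 6 × 9 = 540
  Gear tooth fatigue crack: 7 × 7 × 1 = 49
  Cable out of tolerance: 4 × 10 × 6 = 240
Highest RPN is 540 → Cable short circuit.

Cable short circuit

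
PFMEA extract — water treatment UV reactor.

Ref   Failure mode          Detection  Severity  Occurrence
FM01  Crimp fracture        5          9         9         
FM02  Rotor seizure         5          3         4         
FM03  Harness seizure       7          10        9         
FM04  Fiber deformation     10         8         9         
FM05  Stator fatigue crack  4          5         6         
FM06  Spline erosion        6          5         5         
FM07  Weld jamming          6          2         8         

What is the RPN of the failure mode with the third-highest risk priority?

RPN = Severity × Occurrence × Detection:
  FM01: 9 × 9 × 5 = 405
  FM02: 3 × 4 × 5 = 60
  FM03: 10 × 9 × 7 = 630
  FM04: 8 × 9 × 10 = 720
  FM05: 5 × 6 × 4 = 120
  FM06: 5 × 5 × 6 = 150
  FM07: 2 × 8 × 6 = 96
Sorted descending: 720, 630, 405, 150, 120, 96, 60.
The third-highest RPN is 405 (FM01).

405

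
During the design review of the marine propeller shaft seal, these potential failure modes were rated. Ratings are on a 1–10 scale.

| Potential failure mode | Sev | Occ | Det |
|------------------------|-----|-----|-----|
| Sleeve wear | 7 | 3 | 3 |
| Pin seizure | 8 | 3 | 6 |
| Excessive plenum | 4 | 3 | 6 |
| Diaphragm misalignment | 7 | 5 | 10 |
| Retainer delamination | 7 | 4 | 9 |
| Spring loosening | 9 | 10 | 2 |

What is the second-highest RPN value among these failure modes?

252

RPN = Severity × Occurrence × Detection:
  Sleeve wear: 7 × 3 × 3 = 63
  Pin seizure: 8 × 3 × 6 = 144
  Excessive plenum: 4 × 3 × 6 = 72
  Diaphragm misalignment: 7 × 5 × 10 = 350
  Retainer delamination: 7 × 4 × 9 = 252
  Spring loosening: 9 × 10 × 2 = 180
Sorted descending: 350, 252, 180, 144, 72, 63.
The second-highest RPN is 252 (Retainer delamination).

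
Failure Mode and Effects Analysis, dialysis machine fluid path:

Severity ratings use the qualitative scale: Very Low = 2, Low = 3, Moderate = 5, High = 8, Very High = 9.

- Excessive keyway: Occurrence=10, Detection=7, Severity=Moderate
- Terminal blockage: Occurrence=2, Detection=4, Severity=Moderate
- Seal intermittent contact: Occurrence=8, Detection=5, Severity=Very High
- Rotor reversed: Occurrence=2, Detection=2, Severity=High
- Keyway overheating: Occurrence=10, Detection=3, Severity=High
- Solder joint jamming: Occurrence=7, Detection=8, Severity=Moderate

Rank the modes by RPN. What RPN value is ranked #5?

RPN = Severity × Occurrence × Detection:
  Excessive keyway: 5 × 10 × 7 = 350
  Terminal blockage: 5 × 2 × 4 = 40
  Seal intermittent contact: 9 × 8 × 5 = 360
  Rotor reversed: 8 × 2 × 2 = 32
  Keyway overheating: 8 × 10 × 3 = 240
  Solder joint jamming: 5 × 7 × 8 = 280
Sorted descending: 360, 350, 280, 240, 40, 32.
The fifth-highest RPN is 40 (Terminal blockage).

40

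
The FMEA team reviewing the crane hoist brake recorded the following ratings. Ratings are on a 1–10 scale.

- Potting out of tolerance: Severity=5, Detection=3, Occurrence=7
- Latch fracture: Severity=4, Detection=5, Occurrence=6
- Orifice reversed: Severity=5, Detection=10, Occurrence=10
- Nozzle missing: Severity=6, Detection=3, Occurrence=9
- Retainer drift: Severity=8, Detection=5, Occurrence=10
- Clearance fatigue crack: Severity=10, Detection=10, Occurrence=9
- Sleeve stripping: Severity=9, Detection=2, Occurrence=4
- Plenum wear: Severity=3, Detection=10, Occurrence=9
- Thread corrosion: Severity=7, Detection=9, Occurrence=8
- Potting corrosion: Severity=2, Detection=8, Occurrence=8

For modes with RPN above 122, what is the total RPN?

RPN = Severity × Occurrence × Detection:
  Potting out of tolerance: 5 × 7 × 3 = 105
  Latch fracture: 4 × 6 × 5 = 120
  Orifice reversed: 5 × 10 × 10 = 500
  Nozzle missing: 6 × 9 × 3 = 162
  Retainer drift: 8 × 10 × 5 = 400
  Clearance fatigue crack: 10 × 9 × 10 = 900
  Sleeve stripping: 9 × 4 × 2 = 72
  Plenum wear: 3 × 9 × 10 = 270
  Thread corrosion: 7 × 8 × 9 = 504
  Potting corrosion: 2 × 8 × 8 = 128
RPN > 122: Orifice reversed (500), Nozzle missing (162), Retainer drift (400), Clearance fatigue crack (900), Plenum wear (270), Thread corrosion (504), Potting corrosion (128).
Sum: 500 + 162 + 400 + 900 + 270 + 504 + 128 = 2864.

2864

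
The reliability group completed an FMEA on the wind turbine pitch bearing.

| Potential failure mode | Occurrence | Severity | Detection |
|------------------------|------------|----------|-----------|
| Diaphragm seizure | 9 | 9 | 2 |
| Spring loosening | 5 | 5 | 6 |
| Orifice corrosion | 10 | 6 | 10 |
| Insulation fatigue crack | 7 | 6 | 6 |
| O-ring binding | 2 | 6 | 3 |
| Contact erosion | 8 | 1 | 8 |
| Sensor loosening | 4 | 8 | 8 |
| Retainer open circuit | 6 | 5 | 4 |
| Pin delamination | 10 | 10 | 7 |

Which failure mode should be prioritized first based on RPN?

Pin delamination

RPN = Severity × Occurrence × Detection:
  Diaphragm seizure: 9 × 9 × 2 = 162
  Spring loosening: 5 × 5 × 6 = 150
  Orifice corrosion: 6 × 10 × 10 = 600
  Insulation fatigue crack: 6 × 7 × 6 = 252
  O-ring binding: 6 × 2 × 3 = 36
  Contact erosion: 1 × 8 × 8 = 64
  Sensor loosening: 8 × 4 × 8 = 256
  Retainer open circuit: 5 × 6 × 4 = 120
  Pin delamination: 10 × 10 × 7 = 700
Highest RPN is 700 → Pin delamination.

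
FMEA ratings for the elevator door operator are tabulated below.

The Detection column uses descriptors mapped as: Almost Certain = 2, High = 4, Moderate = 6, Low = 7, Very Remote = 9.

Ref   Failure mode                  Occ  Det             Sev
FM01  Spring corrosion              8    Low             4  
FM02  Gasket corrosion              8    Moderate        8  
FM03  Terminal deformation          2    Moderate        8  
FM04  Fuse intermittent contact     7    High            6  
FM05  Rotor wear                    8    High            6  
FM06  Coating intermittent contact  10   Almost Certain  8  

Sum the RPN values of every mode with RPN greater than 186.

800

RPN = Severity × Occurrence × Detection:
  FM01: 4 × 8 × 7 = 224
  FM02: 8 × 8 × 6 = 384
  FM03: 8 × 2 × 6 = 96
  FM04: 6 × 7 × 4 = 168
  FM05: 6 × 8 × 4 = 192
  FM06: 8 × 10 × 2 = 160
RPN > 186: FM01 (224), FM02 (384), FM05 (192).
Sum: 224 + 384 + 192 = 800.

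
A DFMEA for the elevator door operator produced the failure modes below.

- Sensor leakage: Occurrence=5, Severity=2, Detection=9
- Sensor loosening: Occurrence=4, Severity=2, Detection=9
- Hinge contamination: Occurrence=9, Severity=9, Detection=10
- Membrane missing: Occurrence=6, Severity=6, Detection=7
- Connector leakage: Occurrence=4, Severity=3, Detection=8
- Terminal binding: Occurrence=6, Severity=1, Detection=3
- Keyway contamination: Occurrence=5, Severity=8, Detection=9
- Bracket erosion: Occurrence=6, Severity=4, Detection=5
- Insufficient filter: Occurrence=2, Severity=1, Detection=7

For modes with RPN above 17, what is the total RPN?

1818

RPN = Severity × Occurrence × Detection:
  Sensor leakage: 2 × 5 × 9 = 90
  Sensor loosening: 2 × 4 × 9 = 72
  Hinge contamination: 9 × 9 × 10 = 810
  Membrane missing: 6 × 6 × 7 = 252
  Connector leakage: 3 × 4 × 8 = 96
  Terminal binding: 1 × 6 × 3 = 18
  Keyway contamination: 8 × 5 × 9 = 360
  Bracket erosion: 4 × 6 × 5 = 120
  Insufficient filter: 1 × 2 × 7 = 14
RPN > 17: Sensor leakage (90), Sensor loosening (72), Hinge contamination (810), Membrane missing (252), Connector leakage (96), Terminal binding (18), Keyway contamination (360), Bracket erosion (120).
Sum: 90 + 72 + 810 + 252 + 96 + 18 + 360 + 120 = 1818.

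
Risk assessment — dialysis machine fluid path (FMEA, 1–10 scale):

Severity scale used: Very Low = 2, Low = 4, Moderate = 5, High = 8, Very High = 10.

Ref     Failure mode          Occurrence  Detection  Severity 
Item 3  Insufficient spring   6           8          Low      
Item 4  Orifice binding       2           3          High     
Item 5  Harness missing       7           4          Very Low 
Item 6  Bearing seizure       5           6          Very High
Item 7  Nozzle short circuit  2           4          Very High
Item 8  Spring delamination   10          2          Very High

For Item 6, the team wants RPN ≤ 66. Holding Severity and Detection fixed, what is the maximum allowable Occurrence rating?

1

Item 6: S=10, O=5, D=6 → current RPN = 300.
Fixed product = 60. Need 60 × O ≤ 66, so O ≤ 66/60 = 1.10.
Maximum integer Occurrence rating = 1 (gives RPN 60; O=2 would give 120 > 66).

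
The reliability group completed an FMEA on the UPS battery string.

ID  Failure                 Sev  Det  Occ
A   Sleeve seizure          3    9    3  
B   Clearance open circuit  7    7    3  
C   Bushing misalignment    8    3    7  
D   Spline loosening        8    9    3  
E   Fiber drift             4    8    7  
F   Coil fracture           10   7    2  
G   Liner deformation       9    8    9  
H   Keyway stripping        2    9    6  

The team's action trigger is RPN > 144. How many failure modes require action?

RPN = Severity × Occurrence × Detection:
  A: 3 × 3 × 9 = 81
  B: 7 × 3 × 7 = 147
  C: 8 × 7 × 3 = 168
  D: 8 × 3 × 9 = 216
  E: 4 × 7 × 8 = 224
  F: 10 × 2 × 7 = 140
  G: 9 × 9 × 8 = 648
  H: 2 × 6 × 9 = 108
Modes with RPN > 144: B (147), C (168), D (216), E (224), G (648) → 5.

5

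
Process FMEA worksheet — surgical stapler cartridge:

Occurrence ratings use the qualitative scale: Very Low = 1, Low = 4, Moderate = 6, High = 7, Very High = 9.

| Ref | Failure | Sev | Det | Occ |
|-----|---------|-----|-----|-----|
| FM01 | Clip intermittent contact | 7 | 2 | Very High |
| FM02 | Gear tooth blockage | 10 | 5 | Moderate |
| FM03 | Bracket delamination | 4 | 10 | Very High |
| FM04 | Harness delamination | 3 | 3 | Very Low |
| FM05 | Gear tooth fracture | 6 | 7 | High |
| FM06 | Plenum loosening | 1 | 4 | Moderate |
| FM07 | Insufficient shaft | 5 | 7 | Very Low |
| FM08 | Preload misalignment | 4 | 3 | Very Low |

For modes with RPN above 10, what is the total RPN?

1151

RPN = Severity × Occurrence × Detection:
  FM01: 7 × 9 × 2 = 126
  FM02: 10 × 6 × 5 = 300
  FM03: 4 × 9 × 10 = 360
  FM04: 3 × 1 × 3 = 9
  FM05: 6 × 7 × 7 = 294
  FM06: 1 × 6 × 4 = 24
  FM07: 5 × 1 × 7 = 35
  FM08: 4 × 1 × 3 = 12
RPN > 10: FM01 (126), FM02 (300), FM03 (360), FM05 (294), FM06 (24), FM07 (35), FM08 (12).
Sum: 126 + 300 + 360 + 294 + 24 + 35 + 12 = 1151.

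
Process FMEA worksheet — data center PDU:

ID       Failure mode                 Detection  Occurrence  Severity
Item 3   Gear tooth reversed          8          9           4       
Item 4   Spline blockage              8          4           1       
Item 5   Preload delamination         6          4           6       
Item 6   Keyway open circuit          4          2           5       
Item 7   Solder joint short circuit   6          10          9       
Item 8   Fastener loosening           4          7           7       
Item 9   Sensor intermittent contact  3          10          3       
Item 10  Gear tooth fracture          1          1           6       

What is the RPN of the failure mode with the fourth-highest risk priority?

RPN = Severity × Occurrence × Detection:
  Item 3: 4 × 9 × 8 = 288
  Item 4: 1 × 4 × 8 = 32
  Item 5: 6 × 4 × 6 = 144
  Item 6: 5 × 2 × 4 = 40
  Item 7: 9 × 10 × 6 = 540
  Item 8: 7 × 7 × 4 = 196
  Item 9: 3 × 10 × 3 = 90
  Item 10: 6 × 1 × 1 = 6
Sorted descending: 540, 288, 196, 144, 90, 40, 32, 6.
The fourth-highest RPN is 144 (Item 5).

144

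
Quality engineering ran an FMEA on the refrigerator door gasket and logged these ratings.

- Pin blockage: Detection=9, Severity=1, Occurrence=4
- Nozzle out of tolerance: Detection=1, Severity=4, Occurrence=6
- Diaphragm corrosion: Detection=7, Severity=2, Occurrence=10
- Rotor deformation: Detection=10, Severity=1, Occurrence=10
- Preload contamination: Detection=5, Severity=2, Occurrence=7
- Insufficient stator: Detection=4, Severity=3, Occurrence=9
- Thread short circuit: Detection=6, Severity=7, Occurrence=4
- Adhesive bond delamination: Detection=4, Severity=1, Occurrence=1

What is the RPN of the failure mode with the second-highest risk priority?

140

RPN = Severity × Occurrence × Detection:
  Pin blockage: 1 × 4 × 9 = 36
  Nozzle out of tolerance: 4 × 6 × 1 = 24
  Diaphragm corrosion: 2 × 10 × 7 = 140
  Rotor deformation: 1 × 10 × 10 = 100
  Preload contamination: 2 × 7 × 5 = 70
  Insufficient stator: 3 × 9 × 4 = 108
  Thread short circuit: 7 × 4 × 6 = 168
  Adhesive bond delamination: 1 × 1 × 4 = 4
Sorted descending: 168, 140, 108, 100, 70, 36, 24, 4.
The second-highest RPN is 140 (Diaphragm corrosion).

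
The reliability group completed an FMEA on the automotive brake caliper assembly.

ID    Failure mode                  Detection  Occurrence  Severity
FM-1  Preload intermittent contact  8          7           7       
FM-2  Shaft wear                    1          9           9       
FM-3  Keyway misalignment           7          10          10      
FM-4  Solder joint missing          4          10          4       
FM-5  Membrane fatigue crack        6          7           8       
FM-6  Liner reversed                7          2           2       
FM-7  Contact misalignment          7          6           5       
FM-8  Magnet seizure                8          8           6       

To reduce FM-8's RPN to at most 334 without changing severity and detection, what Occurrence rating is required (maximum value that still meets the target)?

6

FM-8: S=6, O=8, D=8 → current RPN = 384.
Fixed product = 48. Need 48 × O ≤ 334, so O ≤ 334/48 = 6.96.
Maximum integer Occurrence rating = 6 (gives RPN 288; O=7 would give 336 > 334).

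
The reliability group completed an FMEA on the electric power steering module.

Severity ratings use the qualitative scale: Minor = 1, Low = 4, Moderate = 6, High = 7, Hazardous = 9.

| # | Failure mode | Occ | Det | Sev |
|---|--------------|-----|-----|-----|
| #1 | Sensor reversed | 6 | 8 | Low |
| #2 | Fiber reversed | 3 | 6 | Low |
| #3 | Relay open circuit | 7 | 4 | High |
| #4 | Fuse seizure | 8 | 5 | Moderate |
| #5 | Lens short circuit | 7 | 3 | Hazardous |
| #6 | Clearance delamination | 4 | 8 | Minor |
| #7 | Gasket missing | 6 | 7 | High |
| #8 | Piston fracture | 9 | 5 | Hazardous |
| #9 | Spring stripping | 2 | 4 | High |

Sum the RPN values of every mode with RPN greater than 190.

RPN = Severity × Occurrence × Detection:
  #1: 4 × 6 × 8 = 192
  #2: 4 × 3 × 6 = 72
  #3: 7 × 7 × 4 = 196
  #4: 6 × 8 × 5 = 240
  #5: 9 × 7 × 3 = 189
  #6: 1 × 4 × 8 = 32
  #7: 7 × 6 × 7 = 294
  #8: 9 × 9 × 5 = 405
  #9: 7 × 2 × 4 = 56
RPN > 190: #1 (192), #3 (196), #4 (240), #7 (294), #8 (405).
Sum: 192 + 196 + 240 + 294 + 405 = 1327.

1327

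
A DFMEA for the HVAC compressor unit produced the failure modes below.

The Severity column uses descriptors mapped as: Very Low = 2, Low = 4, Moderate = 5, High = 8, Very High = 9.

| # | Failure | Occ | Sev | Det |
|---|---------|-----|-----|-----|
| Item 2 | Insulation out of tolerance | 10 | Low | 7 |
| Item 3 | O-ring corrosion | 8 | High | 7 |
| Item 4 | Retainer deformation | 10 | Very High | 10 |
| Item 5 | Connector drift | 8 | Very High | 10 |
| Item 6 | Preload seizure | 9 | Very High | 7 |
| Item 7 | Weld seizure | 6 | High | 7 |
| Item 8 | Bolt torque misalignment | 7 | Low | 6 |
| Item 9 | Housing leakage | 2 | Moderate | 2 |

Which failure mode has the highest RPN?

RPN = Severity × Occurrence × Detection:
  Item 2: 4 × 10 × 7 = 280
  Item 3: 8 × 8 × 7 = 448
  Item 4: 9 × 10 × 10 = 900
  Item 5: 9 × 8 × 10 = 720
  Item 6: 9 × 9 × 7 = 567
  Item 7: 8 × 6 × 7 = 336
  Item 8: 4 × 7 × 6 = 168
  Item 9: 5 × 2 × 2 = 20
Highest RPN is 900 → Item 4.

Item 4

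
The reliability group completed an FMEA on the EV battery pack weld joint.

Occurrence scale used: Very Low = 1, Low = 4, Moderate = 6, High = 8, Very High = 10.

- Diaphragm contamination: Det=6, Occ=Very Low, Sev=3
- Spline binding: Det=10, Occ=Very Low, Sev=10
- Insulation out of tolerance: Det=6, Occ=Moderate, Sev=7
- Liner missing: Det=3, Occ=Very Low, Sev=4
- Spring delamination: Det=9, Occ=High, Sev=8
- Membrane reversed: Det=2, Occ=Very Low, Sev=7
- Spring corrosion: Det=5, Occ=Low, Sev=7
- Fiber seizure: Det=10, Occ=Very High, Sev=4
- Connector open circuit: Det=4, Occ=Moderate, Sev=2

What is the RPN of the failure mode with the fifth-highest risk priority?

RPN = Severity × Occurrence × Detection:
  Diaphragm contamination: 3 × 1 × 6 = 18
  Spline binding: 10 × 1 × 10 = 100
  Insulation out of tolerance: 7 × 6 × 6 = 252
  Liner missing: 4 × 1 × 3 = 12
  Spring delamination: 8 × 8 × 9 = 576
  Membrane reversed: 7 × 1 × 2 = 14
  Spring corrosion: 7 × 4 × 5 = 140
  Fiber seizure: 4 × 10 × 10 = 400
  Connector open circuit: 2 × 6 × 4 = 48
Sorted descending: 576, 400, 252, 140, 100, 48, 18, 14, 12.
The fifth-highest RPN is 100 (Spline binding).

100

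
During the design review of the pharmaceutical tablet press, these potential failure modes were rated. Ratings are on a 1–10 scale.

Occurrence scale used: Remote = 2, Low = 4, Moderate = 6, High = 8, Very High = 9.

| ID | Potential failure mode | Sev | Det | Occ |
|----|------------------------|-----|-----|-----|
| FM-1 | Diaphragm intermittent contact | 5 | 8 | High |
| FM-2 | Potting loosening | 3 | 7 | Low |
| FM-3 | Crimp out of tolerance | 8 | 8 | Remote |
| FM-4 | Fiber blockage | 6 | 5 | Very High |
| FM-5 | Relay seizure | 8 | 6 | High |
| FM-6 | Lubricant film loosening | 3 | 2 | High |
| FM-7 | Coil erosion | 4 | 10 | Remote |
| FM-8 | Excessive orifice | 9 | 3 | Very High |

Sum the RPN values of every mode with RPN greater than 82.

1429

RPN = Severity × Occurrence × Detection:
  FM-1: 5 × 8 × 8 = 320
  FM-2: 3 × 4 × 7 = 84
  FM-3: 8 × 2 × 8 = 128
  FM-4: 6 × 9 × 5 = 270
  FM-5: 8 × 8 × 6 = 384
  FM-6: 3 × 8 × 2 = 48
  FM-7: 4 × 2 × 10 = 80
  FM-8: 9 × 9 × 3 = 243
RPN > 82: FM-1 (320), FM-2 (84), FM-3 (128), FM-4 (270), FM-5 (384), FM-8 (243).
Sum: 320 + 84 + 128 + 270 + 384 + 243 = 1429.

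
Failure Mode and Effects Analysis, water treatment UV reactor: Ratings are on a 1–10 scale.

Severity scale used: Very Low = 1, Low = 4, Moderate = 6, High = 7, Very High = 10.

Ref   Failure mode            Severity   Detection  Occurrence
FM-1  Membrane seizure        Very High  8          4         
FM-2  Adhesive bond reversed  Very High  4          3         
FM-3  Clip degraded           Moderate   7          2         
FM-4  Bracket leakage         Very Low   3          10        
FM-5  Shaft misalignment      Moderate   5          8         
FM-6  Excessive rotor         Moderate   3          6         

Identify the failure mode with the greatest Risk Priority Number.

RPN = Severity × Occurrence × Detection:
  FM-1: 10 × 4 × 8 = 320
  FM-2: 10 × 3 × 4 = 120
  FM-3: 6 × 2 × 7 = 84
  FM-4: 1 × 10 × 3 = 30
  FM-5: 6 × 8 × 5 = 240
  FM-6: 6 × 6 × 3 = 108
Highest RPN is 320 → FM-1.

FM-1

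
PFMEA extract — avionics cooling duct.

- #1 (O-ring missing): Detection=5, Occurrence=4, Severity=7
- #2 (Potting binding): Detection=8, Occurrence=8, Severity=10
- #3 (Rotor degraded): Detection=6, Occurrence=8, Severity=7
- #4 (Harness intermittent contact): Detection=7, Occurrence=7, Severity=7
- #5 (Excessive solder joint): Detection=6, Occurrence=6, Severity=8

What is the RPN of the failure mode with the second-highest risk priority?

343

RPN = Severity × Occurrence × Detection:
  #1: 7 × 4 × 5 = 140
  #2: 10 × 8 × 8 = 640
  #3: 7 × 8 × 6 = 336
  #4: 7 × 7 × 7 = 343
  #5: 8 × 6 × 6 = 288
Sorted descending: 640, 343, 336, 288, 140.
The second-highest RPN is 343 (#4).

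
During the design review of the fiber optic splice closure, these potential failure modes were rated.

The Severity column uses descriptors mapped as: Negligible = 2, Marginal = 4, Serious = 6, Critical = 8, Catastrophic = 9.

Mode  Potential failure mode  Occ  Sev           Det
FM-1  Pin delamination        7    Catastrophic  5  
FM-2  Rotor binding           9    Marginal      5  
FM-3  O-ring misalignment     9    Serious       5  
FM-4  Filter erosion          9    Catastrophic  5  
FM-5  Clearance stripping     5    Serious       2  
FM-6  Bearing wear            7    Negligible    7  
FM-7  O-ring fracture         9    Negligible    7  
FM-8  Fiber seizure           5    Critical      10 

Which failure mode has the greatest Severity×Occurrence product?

FM-4

Criticality = Severity × Occurrence:
  FM-1: 9 × 7 = 63
  FM-2: 4 × 9 = 36
  FM-3: 6 × 9 = 54
  FM-4: 9 × 9 = 81
  FM-5: 6 × 5 = 30
  FM-6: 2 × 7 = 14
  FM-7: 2 × 9 = 18
  FM-8: 8 × 5 = 40
Highest criticality is 81 → FM-4.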